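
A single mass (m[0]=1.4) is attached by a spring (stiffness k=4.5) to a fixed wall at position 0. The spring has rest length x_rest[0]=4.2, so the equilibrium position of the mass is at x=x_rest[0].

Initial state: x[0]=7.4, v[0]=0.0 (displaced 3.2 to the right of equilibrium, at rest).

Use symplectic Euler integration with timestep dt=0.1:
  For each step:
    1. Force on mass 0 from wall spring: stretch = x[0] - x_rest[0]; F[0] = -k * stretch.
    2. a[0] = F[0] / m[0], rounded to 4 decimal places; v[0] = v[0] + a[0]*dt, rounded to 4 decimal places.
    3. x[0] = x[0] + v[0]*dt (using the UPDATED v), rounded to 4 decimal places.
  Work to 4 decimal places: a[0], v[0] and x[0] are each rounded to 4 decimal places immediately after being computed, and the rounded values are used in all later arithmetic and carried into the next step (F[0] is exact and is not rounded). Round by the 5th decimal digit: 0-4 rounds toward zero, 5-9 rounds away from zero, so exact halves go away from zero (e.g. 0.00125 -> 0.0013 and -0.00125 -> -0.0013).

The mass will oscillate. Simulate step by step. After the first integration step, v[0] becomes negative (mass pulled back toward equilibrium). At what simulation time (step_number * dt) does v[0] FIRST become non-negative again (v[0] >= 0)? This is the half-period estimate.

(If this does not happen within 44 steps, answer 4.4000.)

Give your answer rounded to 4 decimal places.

Answer: 1.8000

Derivation:
Step 0: x=[7.4000] v=[0.0000]
Step 1: x=[7.2971] v=[-1.0286]
Step 2: x=[7.0947] v=[-2.0241]
Step 3: x=[6.7993] v=[-2.9545]
Step 4: x=[6.4203] v=[-3.7900]
Step 5: x=[5.9699] v=[-4.5037]
Step 6: x=[5.4626] v=[-5.0726]
Step 7: x=[4.9148] v=[-5.4784]
Step 8: x=[4.3440] v=[-5.7082]
Step 9: x=[3.7686] v=[-5.7545]
Step 10: x=[3.2070] v=[-5.6158]
Step 11: x=[2.6773] v=[-5.2966]
Step 12: x=[2.1966] v=[-4.8072]
Step 13: x=[1.7803] v=[-4.1633]
Step 14: x=[1.4418] v=[-3.3855]
Step 15: x=[1.1919] v=[-2.4989]
Step 16: x=[1.0387] v=[-1.5320]
Step 17: x=[0.9871] v=[-0.5159]
Step 18: x=[1.0388] v=[0.5168]
First v>=0 after going negative at step 18, time=1.8000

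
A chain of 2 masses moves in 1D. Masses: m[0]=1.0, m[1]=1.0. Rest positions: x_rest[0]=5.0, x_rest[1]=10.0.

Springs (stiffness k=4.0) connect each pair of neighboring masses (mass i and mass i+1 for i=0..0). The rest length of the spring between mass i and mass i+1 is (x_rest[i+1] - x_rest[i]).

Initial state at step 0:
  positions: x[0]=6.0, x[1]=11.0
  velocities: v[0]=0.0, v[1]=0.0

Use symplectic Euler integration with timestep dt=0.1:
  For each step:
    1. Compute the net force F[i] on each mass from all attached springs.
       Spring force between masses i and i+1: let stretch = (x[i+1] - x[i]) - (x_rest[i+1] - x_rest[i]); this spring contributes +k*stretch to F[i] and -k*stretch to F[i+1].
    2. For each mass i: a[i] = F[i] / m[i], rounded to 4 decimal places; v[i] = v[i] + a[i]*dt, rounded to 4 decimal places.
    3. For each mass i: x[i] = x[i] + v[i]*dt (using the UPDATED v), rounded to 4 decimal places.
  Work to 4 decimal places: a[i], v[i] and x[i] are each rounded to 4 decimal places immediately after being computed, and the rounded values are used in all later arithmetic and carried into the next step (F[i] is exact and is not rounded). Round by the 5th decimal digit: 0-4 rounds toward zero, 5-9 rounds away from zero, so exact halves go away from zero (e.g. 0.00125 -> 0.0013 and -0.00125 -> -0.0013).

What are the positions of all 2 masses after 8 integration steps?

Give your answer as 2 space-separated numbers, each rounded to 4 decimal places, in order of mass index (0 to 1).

Step 0: x=[6.0000 11.0000] v=[0.0000 0.0000]
Step 1: x=[6.0000 11.0000] v=[0.0000 0.0000]
Step 2: x=[6.0000 11.0000] v=[0.0000 0.0000]
Step 3: x=[6.0000 11.0000] v=[0.0000 0.0000]
Step 4: x=[6.0000 11.0000] v=[0.0000 0.0000]
Step 5: x=[6.0000 11.0000] v=[0.0000 0.0000]
Step 6: x=[6.0000 11.0000] v=[0.0000 0.0000]
Step 7: x=[6.0000 11.0000] v=[0.0000 0.0000]
Step 8: x=[6.0000 11.0000] v=[0.0000 0.0000]

Answer: 6.0000 11.0000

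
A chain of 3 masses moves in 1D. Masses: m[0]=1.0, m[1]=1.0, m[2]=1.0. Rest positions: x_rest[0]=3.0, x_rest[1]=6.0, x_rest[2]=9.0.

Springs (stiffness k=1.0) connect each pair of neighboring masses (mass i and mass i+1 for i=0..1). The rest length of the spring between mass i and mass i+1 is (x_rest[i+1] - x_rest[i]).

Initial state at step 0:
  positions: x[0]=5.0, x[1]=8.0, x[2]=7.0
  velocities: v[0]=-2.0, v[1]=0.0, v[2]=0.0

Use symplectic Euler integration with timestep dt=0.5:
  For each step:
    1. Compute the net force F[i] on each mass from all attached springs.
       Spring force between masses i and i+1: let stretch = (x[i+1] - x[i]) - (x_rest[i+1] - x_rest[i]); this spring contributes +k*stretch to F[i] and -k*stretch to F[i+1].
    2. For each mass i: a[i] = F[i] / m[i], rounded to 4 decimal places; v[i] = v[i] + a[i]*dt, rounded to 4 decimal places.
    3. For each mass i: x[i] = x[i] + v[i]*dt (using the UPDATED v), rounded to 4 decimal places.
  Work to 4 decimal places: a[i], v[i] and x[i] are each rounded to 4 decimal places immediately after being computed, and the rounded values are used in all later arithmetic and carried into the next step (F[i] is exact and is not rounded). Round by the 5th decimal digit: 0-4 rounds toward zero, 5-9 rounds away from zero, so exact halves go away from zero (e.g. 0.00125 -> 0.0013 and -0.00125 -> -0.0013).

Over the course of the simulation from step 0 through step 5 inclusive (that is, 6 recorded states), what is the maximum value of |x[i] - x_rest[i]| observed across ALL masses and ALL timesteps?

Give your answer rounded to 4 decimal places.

Step 0: x=[5.0000 8.0000 7.0000] v=[-2.0000 0.0000 0.0000]
Step 1: x=[4.0000 7.0000 8.0000] v=[-2.0000 -2.0000 2.0000]
Step 2: x=[3.0000 5.5000 9.5000] v=[-2.0000 -3.0000 3.0000]
Step 3: x=[1.8750 4.3750 10.7500] v=[-2.2500 -2.2500 2.5000]
Step 4: x=[0.6250 4.2188 11.1563] v=[-2.5000 -0.3125 0.8125]
Step 5: x=[-0.4766 4.8985 10.5782] v=[-2.2031 1.3594 -1.1563]
Max displacement = 3.4766

Answer: 3.4766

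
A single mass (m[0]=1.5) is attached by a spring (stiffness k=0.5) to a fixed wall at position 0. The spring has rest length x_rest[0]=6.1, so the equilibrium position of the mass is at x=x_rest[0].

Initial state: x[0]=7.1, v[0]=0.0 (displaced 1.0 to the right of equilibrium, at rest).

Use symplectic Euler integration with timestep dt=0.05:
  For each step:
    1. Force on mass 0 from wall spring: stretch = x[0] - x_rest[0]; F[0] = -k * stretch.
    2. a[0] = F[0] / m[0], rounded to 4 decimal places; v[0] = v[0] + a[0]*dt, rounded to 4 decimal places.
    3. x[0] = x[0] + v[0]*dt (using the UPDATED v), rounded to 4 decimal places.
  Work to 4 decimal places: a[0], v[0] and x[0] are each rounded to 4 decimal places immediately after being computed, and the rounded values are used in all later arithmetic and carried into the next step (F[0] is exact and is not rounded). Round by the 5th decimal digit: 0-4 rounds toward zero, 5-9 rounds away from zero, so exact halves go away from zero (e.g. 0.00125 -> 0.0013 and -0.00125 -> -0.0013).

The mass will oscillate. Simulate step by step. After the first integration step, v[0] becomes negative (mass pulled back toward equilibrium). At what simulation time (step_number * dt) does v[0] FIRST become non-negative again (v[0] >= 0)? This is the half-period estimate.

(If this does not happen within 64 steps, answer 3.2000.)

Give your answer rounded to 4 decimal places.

Step 0: x=[7.1000] v=[0.0000]
Step 1: x=[7.0992] v=[-0.0167]
Step 2: x=[7.0975] v=[-0.0334]
Step 3: x=[7.0950] v=[-0.0500]
Step 4: x=[7.0917] v=[-0.0666]
Step 5: x=[7.0875] v=[-0.0831]
Step 6: x=[7.0825] v=[-0.0996]
Step 7: x=[7.0767] v=[-0.1160]
Step 8: x=[7.0701] v=[-0.1323]
Step 9: x=[7.0627] v=[-0.1485]
Step 10: x=[7.0545] v=[-0.1645]
Step 11: x=[7.0455] v=[-0.1804]
Step 12: x=[7.0357] v=[-0.1962]
Step 13: x=[7.0251] v=[-0.2118]
Step 14: x=[7.0137] v=[-0.2272]
Step 15: x=[7.0016] v=[-0.2424]
Step 16: x=[6.9887] v=[-0.2574]
Step 17: x=[6.9751] v=[-0.2722]
Step 18: x=[6.9608] v=[-0.2868]
Step 19: x=[6.9457] v=[-0.3011]
Step 20: x=[6.9299] v=[-0.3152]
Step 21: x=[6.9135] v=[-0.3290]
Step 22: x=[6.8964] v=[-0.3426]
Step 23: x=[6.8786] v=[-0.3559]
Step 24: x=[6.8602] v=[-0.3689]
Step 25: x=[6.8411] v=[-0.3816]
Step 26: x=[6.8214] v=[-0.3940]
Step 27: x=[6.8011] v=[-0.4060]
Step 28: x=[6.7802] v=[-0.4177]
Step 29: x=[6.7588] v=[-0.4290]
Step 30: x=[6.7368] v=[-0.4400]
Step 31: x=[6.7143] v=[-0.4506]
Step 32: x=[6.6913] v=[-0.4608]
Step 33: x=[6.6678] v=[-0.4707]
Step 34: x=[6.6438] v=[-0.4802]
Step 35: x=[6.6193] v=[-0.4893]
Step 36: x=[6.5944] v=[-0.4980]
Step 37: x=[6.5691] v=[-0.5062]
Step 38: x=[6.5434] v=[-0.5140]
Step 39: x=[6.5173] v=[-0.5214]
Step 40: x=[6.4909] v=[-0.5284]
Step 41: x=[6.4642] v=[-0.5349]
Step 42: x=[6.4372] v=[-0.5410]
Step 43: x=[6.4099] v=[-0.5466]
Step 44: x=[6.3823] v=[-0.5518]
Step 45: x=[6.3545] v=[-0.5565]
Step 46: x=[6.3265] v=[-0.5607]
Step 47: x=[6.2983] v=[-0.5645]
Step 48: x=[6.2699] v=[-0.5678]
Step 49: x=[6.2414] v=[-0.5706]
Step 50: x=[6.2128] v=[-0.5730]
Step 51: x=[6.1841] v=[-0.5749]
Step 52: x=[6.1553] v=[-0.5763]
Step 53: x=[6.1264] v=[-0.5772]
Step 54: x=[6.0975] v=[-0.5776]
Step 55: x=[6.0686] v=[-0.5776]
Step 56: x=[6.0397] v=[-0.5771]
Step 57: x=[6.0109] v=[-0.5761]
Step 58: x=[5.9822] v=[-0.5746]
Step 59: x=[5.9536] v=[-0.5726]
Step 60: x=[5.9251] v=[-0.5702]
Step 61: x=[5.8967] v=[-0.5673]
Step 62: x=[5.8685] v=[-0.5639]
Step 63: x=[5.8405] v=[-0.5600]
Step 64: x=[5.8127] v=[-0.5557]
v[0] did not become non-negative within 64 steps; using fallback time=3.2000

Answer: 3.2000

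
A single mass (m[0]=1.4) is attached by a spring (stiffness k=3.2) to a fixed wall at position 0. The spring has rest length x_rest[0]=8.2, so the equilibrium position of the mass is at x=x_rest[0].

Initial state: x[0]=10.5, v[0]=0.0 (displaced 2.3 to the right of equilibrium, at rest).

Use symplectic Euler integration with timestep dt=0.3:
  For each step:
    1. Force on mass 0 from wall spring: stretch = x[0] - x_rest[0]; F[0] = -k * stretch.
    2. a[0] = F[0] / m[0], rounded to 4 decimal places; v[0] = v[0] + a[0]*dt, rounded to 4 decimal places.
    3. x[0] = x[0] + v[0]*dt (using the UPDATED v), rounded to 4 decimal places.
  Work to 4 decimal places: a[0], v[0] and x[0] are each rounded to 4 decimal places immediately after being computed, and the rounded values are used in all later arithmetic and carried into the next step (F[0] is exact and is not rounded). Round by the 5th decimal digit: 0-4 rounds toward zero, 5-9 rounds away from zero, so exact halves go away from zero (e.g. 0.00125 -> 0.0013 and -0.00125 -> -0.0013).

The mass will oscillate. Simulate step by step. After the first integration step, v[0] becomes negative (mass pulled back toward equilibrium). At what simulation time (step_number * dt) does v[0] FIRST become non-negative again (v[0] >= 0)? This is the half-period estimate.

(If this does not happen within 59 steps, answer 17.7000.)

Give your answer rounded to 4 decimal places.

Answer: 2.1000

Derivation:
Step 0: x=[10.5000] v=[0.0000]
Step 1: x=[10.0269] v=[-1.5771]
Step 2: x=[9.1780] v=[-2.8298]
Step 3: x=[8.1279] v=[-3.5004]
Step 4: x=[7.0926] v=[-3.4510]
Step 5: x=[6.2851] v=[-2.6916]
Step 6: x=[5.8716] v=[-1.3785]
Step 7: x=[5.9370] v=[0.2181]
First v>=0 after going negative at step 7, time=2.1000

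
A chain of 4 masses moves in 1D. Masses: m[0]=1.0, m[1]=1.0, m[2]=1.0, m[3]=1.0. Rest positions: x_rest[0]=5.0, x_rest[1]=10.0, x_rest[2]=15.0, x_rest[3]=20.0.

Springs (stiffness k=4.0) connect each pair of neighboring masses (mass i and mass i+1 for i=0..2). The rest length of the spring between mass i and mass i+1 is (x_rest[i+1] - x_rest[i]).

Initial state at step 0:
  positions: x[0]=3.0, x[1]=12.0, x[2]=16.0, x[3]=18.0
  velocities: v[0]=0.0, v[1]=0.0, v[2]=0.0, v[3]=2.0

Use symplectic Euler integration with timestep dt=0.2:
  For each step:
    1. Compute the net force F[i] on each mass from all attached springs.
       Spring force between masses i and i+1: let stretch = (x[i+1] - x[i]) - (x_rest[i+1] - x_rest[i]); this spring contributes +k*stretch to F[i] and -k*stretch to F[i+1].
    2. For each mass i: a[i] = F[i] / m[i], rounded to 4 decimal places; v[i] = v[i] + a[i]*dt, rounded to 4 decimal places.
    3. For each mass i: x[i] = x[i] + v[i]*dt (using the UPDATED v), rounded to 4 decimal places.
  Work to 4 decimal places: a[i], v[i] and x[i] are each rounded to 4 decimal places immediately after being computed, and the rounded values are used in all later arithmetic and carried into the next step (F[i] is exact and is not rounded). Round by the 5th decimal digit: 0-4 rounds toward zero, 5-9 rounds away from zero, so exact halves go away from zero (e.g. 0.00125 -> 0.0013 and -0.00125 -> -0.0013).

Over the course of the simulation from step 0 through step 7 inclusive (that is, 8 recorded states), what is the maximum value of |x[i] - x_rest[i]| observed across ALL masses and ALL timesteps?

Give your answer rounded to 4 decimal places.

Answer: 2.5847

Derivation:
Step 0: x=[3.0000 12.0000 16.0000 18.0000] v=[0.0000 0.0000 0.0000 2.0000]
Step 1: x=[3.6400 11.2000 15.6800 18.8800] v=[3.2000 -4.0000 -1.6000 4.4000]
Step 2: x=[4.6896 9.9072 15.1552 20.0480] v=[5.2480 -6.4640 -2.6240 5.8400]
Step 3: x=[5.7740 8.6193 14.5736 21.2332] v=[5.4221 -6.4397 -2.9082 5.9258]
Step 4: x=[6.5137 7.8288 14.1048 22.1528] v=[3.6983 -3.9525 -2.3440 4.5981]
Step 5: x=[6.6638 7.8320 13.9195 22.5847] v=[0.7504 0.0162 -0.9264 2.1597]
Step 6: x=[6.2008 8.6223 14.1467 22.4302] v=[-2.3150 3.9516 1.1358 -0.7725]
Step 7: x=[5.3252 9.9091 14.8153 21.7503] v=[-4.3778 6.4339 3.3431 -3.3993]
Max displacement = 2.5847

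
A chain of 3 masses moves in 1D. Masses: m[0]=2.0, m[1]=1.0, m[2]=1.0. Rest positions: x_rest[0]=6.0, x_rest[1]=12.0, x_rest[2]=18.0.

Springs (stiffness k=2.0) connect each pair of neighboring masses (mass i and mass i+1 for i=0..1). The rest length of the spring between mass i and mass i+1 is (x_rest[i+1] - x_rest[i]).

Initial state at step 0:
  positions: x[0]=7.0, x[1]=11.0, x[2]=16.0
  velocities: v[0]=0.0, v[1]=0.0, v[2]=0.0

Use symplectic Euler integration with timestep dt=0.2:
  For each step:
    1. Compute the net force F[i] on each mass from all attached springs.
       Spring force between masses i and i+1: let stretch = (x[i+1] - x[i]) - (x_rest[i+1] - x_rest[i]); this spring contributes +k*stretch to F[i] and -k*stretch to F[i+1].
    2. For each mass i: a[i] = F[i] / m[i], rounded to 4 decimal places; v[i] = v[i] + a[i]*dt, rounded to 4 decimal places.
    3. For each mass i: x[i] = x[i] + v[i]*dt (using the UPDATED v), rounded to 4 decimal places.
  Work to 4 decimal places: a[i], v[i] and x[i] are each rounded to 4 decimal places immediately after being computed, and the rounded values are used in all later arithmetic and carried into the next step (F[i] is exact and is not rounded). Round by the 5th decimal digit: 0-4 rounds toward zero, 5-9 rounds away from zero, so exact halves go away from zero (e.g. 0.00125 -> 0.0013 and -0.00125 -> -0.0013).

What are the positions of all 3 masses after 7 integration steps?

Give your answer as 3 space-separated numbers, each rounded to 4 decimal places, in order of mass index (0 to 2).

Step 0: x=[7.0000 11.0000 16.0000] v=[0.0000 0.0000 0.0000]
Step 1: x=[6.9200 11.0800 16.0800] v=[-0.4000 0.4000 0.4000]
Step 2: x=[6.7664 11.2272 16.2400] v=[-0.7680 0.7360 0.8000]
Step 3: x=[6.5512 11.4186 16.4790] v=[-1.0758 0.9568 1.1949]
Step 4: x=[6.2907 11.6254 16.7931] v=[-1.3023 1.0340 1.5707]
Step 5: x=[6.0036 11.8188 17.1738] v=[-1.4354 0.9672 1.9036]
Step 6: x=[5.7091 11.9754 17.6061] v=[-1.4724 0.7831 2.1616]
Step 7: x=[5.4253 12.0812 18.0680] v=[-1.4191 0.5289 2.3093]

Answer: 5.4253 12.0812 18.0680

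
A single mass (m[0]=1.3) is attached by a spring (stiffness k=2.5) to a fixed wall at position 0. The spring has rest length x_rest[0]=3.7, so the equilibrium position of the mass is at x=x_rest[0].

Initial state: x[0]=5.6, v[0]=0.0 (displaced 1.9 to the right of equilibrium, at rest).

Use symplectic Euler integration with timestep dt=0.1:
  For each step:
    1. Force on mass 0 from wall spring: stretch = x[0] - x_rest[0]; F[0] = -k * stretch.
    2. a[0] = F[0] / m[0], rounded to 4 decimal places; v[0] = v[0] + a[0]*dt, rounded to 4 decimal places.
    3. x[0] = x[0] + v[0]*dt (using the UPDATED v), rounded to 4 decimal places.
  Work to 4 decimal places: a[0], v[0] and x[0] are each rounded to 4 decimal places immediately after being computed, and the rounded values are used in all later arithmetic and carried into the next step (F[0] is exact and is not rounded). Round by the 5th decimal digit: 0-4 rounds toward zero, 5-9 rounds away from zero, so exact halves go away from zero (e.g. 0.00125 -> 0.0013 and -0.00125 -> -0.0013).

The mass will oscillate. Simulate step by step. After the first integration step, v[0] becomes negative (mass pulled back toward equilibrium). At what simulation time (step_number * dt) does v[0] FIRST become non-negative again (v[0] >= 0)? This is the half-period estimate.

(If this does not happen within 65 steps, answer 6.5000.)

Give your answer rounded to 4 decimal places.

Answer: 2.3000

Derivation:
Step 0: x=[5.6000] v=[0.0000]
Step 1: x=[5.5635] v=[-0.3654]
Step 2: x=[5.4911] v=[-0.7238]
Step 3: x=[5.3843] v=[-1.0682]
Step 4: x=[5.2451] v=[-1.3921]
Step 5: x=[5.0762] v=[-1.6892]
Step 6: x=[4.8808] v=[-1.9539]
Step 7: x=[4.6627] v=[-2.1810]
Step 8: x=[4.4261] v=[-2.3661]
Step 9: x=[4.1755] v=[-2.5057]
Step 10: x=[3.9158] v=[-2.5971]
Step 11: x=[3.6519] v=[-2.6386]
Step 12: x=[3.3890] v=[-2.6294]
Step 13: x=[3.1320] v=[-2.5696]
Step 14: x=[2.8860] v=[-2.4604]
Step 15: x=[2.6556] v=[-2.3039]
Step 16: x=[2.4453] v=[-2.1031]
Step 17: x=[2.2591] v=[-1.8618]
Step 18: x=[2.1006] v=[-1.5847]
Step 19: x=[1.9729] v=[-1.2771]
Step 20: x=[1.8784] v=[-0.9450]
Step 21: x=[1.8189] v=[-0.5947]
Step 22: x=[1.7956] v=[-0.2330]
Step 23: x=[1.8089] v=[0.1332]
First v>=0 after going negative at step 23, time=2.3000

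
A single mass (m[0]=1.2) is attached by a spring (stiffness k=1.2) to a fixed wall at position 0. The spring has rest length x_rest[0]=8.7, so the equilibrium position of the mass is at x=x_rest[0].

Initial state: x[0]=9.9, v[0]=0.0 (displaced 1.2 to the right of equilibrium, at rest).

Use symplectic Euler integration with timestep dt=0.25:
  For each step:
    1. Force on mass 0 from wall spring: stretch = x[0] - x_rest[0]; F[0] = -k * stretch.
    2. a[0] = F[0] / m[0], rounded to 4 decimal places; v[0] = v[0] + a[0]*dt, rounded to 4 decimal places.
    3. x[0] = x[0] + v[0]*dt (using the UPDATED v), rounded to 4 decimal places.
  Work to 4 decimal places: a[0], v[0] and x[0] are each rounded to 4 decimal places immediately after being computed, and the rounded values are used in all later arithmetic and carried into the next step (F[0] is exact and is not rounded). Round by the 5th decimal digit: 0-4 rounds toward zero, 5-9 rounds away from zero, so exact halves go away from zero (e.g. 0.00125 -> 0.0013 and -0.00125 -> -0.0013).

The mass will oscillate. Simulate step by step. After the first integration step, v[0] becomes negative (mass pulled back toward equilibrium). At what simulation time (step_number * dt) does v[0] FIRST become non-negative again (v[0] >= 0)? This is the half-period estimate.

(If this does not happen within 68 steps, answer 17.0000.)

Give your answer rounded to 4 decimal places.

Step 0: x=[9.9000] v=[0.0000]
Step 1: x=[9.8250] v=[-0.3000]
Step 2: x=[9.6797] v=[-0.5813]
Step 3: x=[9.4732] v=[-0.8262]
Step 4: x=[9.2183] v=[-1.0195]
Step 5: x=[8.9310] v=[-1.1491]
Step 6: x=[8.6293] v=[-1.2069]
Step 7: x=[8.3320] v=[-1.1892]
Step 8: x=[8.0577] v=[-1.0972]
Step 9: x=[7.8236] v=[-0.9366]
Step 10: x=[7.6442] v=[-0.7175]
Step 11: x=[7.5308] v=[-0.4536]
Step 12: x=[7.4905] v=[-0.1613]
Step 13: x=[7.5258] v=[0.1411]
First v>=0 after going negative at step 13, time=3.2500

Answer: 3.2500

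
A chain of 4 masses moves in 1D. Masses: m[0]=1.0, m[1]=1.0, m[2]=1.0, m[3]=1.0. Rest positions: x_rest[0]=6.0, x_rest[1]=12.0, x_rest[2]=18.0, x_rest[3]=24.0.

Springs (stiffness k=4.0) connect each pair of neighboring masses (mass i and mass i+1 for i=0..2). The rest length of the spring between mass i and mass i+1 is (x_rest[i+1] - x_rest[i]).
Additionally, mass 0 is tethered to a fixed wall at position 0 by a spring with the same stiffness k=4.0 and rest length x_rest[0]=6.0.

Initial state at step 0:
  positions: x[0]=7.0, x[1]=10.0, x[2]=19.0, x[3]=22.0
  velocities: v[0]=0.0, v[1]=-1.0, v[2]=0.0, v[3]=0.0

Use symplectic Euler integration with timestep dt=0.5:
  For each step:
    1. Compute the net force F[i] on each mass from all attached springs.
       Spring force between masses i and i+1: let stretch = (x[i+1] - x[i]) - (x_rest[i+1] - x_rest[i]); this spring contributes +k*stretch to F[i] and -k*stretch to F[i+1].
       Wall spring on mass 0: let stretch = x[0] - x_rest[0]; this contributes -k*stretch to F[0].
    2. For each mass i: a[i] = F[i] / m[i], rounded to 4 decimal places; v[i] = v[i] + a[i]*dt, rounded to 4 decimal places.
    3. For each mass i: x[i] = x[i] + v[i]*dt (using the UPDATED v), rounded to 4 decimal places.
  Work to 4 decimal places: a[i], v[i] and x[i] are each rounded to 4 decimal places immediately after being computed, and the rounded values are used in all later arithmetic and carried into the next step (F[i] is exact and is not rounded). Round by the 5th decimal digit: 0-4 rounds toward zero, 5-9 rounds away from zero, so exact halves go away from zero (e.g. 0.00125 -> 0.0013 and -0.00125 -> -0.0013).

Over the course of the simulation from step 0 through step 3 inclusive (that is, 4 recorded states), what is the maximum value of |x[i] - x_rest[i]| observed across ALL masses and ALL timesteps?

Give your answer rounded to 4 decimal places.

Answer: 6.0000

Derivation:
Step 0: x=[7.0000 10.0000 19.0000 22.0000] v=[0.0000 -1.0000 0.0000 0.0000]
Step 1: x=[3.0000 15.5000 13.0000 25.0000] v=[-8.0000 11.0000 -12.0000 6.0000]
Step 2: x=[8.5000 6.0000 21.5000 22.0000] v=[11.0000 -19.0000 17.0000 -6.0000]
Step 3: x=[3.0000 14.5000 15.0000 24.5000] v=[-11.0000 17.0000 -13.0000 5.0000]
Max displacement = 6.0000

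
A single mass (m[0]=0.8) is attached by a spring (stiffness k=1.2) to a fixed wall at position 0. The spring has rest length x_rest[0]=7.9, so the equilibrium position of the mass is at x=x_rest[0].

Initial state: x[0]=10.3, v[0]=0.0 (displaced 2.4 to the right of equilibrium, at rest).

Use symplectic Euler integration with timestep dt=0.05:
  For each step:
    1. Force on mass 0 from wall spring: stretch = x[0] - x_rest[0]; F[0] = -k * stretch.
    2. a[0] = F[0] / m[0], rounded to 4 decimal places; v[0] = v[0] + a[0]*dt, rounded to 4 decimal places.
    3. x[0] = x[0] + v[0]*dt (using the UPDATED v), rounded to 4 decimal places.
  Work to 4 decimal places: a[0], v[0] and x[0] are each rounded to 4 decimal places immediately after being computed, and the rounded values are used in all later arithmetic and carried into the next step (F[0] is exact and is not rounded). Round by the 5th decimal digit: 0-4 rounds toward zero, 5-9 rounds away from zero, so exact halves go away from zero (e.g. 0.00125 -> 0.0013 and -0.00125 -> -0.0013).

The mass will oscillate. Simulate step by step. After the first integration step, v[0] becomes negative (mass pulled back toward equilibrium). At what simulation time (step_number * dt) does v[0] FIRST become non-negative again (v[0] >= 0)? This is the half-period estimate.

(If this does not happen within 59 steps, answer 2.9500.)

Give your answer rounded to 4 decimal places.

Step 0: x=[10.3000] v=[0.0000]
Step 1: x=[10.2910] v=[-0.1800]
Step 2: x=[10.2730] v=[-0.3593]
Step 3: x=[10.2461] v=[-0.5373]
Step 4: x=[10.2104] v=[-0.7133]
Step 5: x=[10.1661] v=[-0.8866]
Step 6: x=[10.1133] v=[-1.0566]
Step 7: x=[10.0522] v=[-1.2226]
Step 8: x=[9.9830] v=[-1.3840]
Step 9: x=[9.9060] v=[-1.5402]
Step 10: x=[9.8215] v=[-1.6907]
Step 11: x=[9.7298] v=[-1.8348]
Step 12: x=[9.6312] v=[-1.9720]
Step 13: x=[9.5261] v=[-2.1018]
Step 14: x=[9.4149] v=[-2.2238]
Step 15: x=[9.2980] v=[-2.3374]
Step 16: x=[9.1759] v=[-2.4423]
Step 17: x=[9.0490] v=[-2.5380]
Step 18: x=[8.9178] v=[-2.6242]
Step 19: x=[8.7828] v=[-2.7005]
Step 20: x=[8.6445] v=[-2.7667]
Step 21: x=[8.5034] v=[-2.8225]
Step 22: x=[8.3600] v=[-2.8678]
Step 23: x=[8.2149] v=[-2.9023]
Step 24: x=[8.0686] v=[-2.9259]
Step 25: x=[7.9217] v=[-2.9385]
Step 26: x=[7.7747] v=[-2.9401]
Step 27: x=[7.6282] v=[-2.9307]
Step 28: x=[7.4827] v=[-2.9103]
Step 29: x=[7.3388] v=[-2.8790]
Step 30: x=[7.1970] v=[-2.8369]
Step 31: x=[7.0578] v=[-2.7842]
Step 32: x=[6.9218] v=[-2.7210]
Step 33: x=[6.7894] v=[-2.6476]
Step 34: x=[6.6612] v=[-2.5643]
Step 35: x=[6.5376] v=[-2.4714]
Step 36: x=[6.4191] v=[-2.3692]
Step 37: x=[6.3062] v=[-2.2581]
Step 38: x=[6.1993] v=[-2.1386]
Step 39: x=[6.0988] v=[-2.0110]
Step 40: x=[6.0050] v=[-1.8759]
Step 41: x=[5.9183] v=[-1.7338]
Step 42: x=[5.8390] v=[-1.5852]
Step 43: x=[5.7675] v=[-1.4306]
Step 44: x=[5.7040] v=[-1.2707]
Step 45: x=[5.6487] v=[-1.1060]
Step 46: x=[5.6018] v=[-0.9372]
Step 47: x=[5.5636] v=[-0.7648]
Step 48: x=[5.5341] v=[-0.5896]
Step 49: x=[5.5135] v=[-0.4122]
Step 50: x=[5.5018] v=[-0.2332]
Step 51: x=[5.4991] v=[-0.0533]
Step 52: x=[5.5054] v=[0.1268]
First v>=0 after going negative at step 52, time=2.6000

Answer: 2.6000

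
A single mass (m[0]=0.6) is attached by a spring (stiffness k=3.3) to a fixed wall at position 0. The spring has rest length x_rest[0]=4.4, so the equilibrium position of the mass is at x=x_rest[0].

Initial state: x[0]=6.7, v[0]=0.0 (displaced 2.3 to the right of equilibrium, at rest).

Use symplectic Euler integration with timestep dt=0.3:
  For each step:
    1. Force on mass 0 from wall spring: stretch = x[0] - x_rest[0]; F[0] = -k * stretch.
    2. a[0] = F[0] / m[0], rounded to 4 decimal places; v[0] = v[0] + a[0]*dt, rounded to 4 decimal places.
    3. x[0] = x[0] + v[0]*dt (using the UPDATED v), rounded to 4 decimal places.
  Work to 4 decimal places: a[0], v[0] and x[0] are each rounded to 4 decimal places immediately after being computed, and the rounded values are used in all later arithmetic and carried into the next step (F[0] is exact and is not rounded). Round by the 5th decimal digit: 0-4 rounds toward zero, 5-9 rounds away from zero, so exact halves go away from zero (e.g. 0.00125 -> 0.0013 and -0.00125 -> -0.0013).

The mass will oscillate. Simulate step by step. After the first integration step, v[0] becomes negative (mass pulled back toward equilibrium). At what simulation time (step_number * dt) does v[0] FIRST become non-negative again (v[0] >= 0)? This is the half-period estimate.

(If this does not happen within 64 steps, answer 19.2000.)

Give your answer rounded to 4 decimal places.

Step 0: x=[6.7000] v=[0.0000]
Step 1: x=[5.5615] v=[-3.7950]
Step 2: x=[3.8481] v=[-5.7115]
Step 3: x=[2.4078] v=[-4.8009]
Step 4: x=[1.9537] v=[-1.5138]
Step 5: x=[2.7105] v=[2.5226]
First v>=0 after going negative at step 5, time=1.5000

Answer: 1.5000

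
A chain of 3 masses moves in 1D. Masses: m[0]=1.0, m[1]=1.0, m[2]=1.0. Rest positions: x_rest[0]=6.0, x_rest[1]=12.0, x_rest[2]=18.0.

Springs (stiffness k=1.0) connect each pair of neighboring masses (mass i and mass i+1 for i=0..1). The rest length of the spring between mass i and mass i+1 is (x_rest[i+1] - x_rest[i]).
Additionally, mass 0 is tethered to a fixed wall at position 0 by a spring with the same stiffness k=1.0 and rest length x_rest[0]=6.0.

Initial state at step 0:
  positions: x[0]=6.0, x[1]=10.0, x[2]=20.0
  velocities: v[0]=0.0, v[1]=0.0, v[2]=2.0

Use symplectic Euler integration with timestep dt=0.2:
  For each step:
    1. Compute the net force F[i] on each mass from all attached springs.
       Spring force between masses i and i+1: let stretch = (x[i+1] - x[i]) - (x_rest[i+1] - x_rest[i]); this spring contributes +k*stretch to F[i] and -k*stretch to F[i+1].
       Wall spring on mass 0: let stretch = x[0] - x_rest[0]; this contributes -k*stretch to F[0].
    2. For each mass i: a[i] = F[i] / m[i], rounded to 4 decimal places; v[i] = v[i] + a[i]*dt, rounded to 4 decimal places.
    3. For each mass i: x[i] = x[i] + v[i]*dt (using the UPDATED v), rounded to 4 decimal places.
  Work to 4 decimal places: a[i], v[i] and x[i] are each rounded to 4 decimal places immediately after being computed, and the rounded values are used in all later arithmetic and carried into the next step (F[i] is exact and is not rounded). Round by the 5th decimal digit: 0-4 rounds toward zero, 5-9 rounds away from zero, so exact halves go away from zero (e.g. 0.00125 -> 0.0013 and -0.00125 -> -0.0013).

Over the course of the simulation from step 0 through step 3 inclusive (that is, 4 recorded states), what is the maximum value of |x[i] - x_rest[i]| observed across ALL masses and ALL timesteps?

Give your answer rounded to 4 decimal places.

Step 0: x=[6.0000 10.0000 20.0000] v=[0.0000 0.0000 2.0000]
Step 1: x=[5.9200 10.2400 20.2400] v=[-0.4000 1.2000 1.2000]
Step 2: x=[5.7760 10.7072 20.3200] v=[-0.7200 2.3360 0.4000]
Step 3: x=[5.5982 11.3617 20.2555] v=[-0.8890 3.2723 -0.3226]
Max displacement = 2.3200

Answer: 2.3200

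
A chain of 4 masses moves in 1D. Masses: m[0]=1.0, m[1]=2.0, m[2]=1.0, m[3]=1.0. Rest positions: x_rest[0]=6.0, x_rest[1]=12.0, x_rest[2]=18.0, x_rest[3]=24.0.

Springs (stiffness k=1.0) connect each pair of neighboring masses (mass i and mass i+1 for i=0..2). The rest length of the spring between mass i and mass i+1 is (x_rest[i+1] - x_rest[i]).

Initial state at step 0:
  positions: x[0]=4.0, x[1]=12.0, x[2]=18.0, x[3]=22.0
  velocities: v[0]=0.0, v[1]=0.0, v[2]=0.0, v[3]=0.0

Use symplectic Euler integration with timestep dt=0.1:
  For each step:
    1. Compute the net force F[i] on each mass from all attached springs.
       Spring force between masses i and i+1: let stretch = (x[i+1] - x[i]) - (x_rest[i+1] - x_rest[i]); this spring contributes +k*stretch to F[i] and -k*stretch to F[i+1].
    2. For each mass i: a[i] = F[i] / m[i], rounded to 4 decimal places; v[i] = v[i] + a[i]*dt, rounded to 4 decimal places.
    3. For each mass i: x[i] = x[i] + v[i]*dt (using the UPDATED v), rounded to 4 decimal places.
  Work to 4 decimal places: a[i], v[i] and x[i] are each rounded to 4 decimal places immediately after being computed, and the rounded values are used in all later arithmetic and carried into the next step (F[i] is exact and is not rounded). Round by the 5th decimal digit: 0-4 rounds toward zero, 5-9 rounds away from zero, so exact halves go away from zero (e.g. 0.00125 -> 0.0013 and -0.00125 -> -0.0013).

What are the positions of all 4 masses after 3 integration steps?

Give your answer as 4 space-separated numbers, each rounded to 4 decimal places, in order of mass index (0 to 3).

Answer: 4.1185 11.9405 17.8825 22.1180

Derivation:
Step 0: x=[4.0000 12.0000 18.0000 22.0000] v=[0.0000 0.0000 0.0000 0.0000]
Step 1: x=[4.0200 11.9900 17.9800 22.0200] v=[0.2000 -0.1000 -0.2000 0.2000]
Step 2: x=[4.0597 11.9701 17.9405 22.0596] v=[0.3970 -0.1990 -0.3950 0.3960]
Step 3: x=[4.1185 11.9405 17.8825 22.1180] v=[0.5880 -0.2960 -0.5801 0.5841]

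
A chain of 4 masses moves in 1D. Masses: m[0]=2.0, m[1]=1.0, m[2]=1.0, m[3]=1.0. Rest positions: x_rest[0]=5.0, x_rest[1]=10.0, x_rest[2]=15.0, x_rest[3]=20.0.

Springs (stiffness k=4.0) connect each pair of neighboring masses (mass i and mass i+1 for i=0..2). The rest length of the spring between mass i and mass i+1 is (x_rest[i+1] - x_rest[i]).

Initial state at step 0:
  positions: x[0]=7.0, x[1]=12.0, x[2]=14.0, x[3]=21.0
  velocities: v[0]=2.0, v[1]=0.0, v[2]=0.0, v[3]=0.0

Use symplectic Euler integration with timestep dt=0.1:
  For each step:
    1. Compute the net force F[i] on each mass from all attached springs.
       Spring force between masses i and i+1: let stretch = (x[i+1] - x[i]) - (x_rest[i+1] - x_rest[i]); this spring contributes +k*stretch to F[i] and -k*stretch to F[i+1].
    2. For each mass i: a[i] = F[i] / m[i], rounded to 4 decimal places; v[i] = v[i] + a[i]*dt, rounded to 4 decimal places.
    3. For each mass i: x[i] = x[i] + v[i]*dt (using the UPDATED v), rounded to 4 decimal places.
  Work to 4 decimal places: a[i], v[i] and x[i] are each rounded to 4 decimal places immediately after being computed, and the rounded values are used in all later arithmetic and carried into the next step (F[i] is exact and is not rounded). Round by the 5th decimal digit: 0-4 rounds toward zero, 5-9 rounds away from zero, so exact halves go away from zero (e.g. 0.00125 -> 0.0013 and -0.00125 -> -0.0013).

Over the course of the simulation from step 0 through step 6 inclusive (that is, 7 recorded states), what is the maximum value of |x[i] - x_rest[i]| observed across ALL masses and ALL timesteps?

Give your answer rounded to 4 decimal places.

Step 0: x=[7.0000 12.0000 14.0000 21.0000] v=[2.0000 0.0000 0.0000 0.0000]
Step 1: x=[7.2000 11.8800 14.2000 20.9200] v=[2.0000 -1.2000 2.0000 -0.8000]
Step 2: x=[7.3936 11.6656 14.5760 20.7712] v=[1.9360 -2.1440 3.7600 -1.4880]
Step 3: x=[7.5726 11.3967 15.0834 20.5746] v=[1.7904 -2.6886 5.0739 -1.9661]
Step 4: x=[7.7281 11.1223 15.6630 20.3583] v=[1.5552 -2.7436 5.7957 -2.1626]
Step 5: x=[7.8515 10.8938 16.2488 20.1542] v=[1.2340 -2.2850 5.8575 -2.0407]
Step 6: x=[7.9358 10.7578 16.7766 19.9939] v=[0.8425 -1.3599 5.2777 -1.6029]
Max displacement = 2.9358

Answer: 2.9358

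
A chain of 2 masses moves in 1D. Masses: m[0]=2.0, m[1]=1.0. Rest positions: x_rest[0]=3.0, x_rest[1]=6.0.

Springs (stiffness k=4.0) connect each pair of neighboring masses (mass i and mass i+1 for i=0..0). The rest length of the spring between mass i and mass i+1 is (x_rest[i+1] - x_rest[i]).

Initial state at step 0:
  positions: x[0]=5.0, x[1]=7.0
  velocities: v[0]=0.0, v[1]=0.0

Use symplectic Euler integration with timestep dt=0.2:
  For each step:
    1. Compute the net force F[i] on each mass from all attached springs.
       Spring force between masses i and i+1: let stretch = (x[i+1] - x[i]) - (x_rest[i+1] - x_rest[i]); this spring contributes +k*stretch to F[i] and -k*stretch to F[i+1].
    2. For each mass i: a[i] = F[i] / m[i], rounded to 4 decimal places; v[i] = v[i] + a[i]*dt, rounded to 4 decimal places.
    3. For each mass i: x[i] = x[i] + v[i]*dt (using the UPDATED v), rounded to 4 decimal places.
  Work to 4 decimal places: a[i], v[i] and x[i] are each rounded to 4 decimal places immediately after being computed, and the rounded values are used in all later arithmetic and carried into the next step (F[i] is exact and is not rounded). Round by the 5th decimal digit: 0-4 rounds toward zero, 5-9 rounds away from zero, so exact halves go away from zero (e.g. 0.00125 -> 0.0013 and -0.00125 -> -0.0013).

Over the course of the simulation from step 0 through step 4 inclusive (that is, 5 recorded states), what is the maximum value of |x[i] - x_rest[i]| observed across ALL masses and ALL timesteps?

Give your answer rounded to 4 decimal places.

Answer: 2.0863

Derivation:
Step 0: x=[5.0000 7.0000] v=[0.0000 0.0000]
Step 1: x=[4.9200 7.1600] v=[-0.4000 0.8000]
Step 2: x=[4.7792 7.4416] v=[-0.7040 1.4080]
Step 3: x=[4.6114 7.7772] v=[-0.8390 1.6781]
Step 4: x=[4.4569 8.0863] v=[-0.7727 1.5455]
Max displacement = 2.0863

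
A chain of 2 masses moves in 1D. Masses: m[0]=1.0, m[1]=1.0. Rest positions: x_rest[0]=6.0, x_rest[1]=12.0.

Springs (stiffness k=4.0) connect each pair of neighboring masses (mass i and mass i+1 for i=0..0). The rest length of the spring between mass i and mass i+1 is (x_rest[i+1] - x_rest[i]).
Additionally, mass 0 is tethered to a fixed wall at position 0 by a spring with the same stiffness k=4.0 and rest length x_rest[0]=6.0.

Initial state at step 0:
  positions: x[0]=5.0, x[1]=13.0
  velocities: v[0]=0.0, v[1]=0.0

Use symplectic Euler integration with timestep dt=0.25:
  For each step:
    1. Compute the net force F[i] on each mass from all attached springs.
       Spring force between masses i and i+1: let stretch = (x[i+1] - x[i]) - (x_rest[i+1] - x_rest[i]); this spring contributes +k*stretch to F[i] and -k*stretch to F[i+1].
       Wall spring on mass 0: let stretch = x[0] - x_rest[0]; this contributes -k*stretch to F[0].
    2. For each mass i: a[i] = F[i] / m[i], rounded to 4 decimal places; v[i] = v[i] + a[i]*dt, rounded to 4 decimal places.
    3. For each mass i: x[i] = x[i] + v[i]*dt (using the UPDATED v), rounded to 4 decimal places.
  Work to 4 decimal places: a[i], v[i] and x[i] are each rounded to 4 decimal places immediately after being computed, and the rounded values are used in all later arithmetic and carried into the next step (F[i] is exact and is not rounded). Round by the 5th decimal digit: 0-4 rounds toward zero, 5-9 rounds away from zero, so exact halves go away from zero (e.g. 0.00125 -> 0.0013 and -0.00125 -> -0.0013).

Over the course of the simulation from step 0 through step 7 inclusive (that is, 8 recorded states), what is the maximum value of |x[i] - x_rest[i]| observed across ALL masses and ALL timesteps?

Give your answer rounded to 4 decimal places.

Step 0: x=[5.0000 13.0000] v=[0.0000 0.0000]
Step 1: x=[5.7500 12.5000] v=[3.0000 -2.0000]
Step 2: x=[6.7500 11.8125] v=[4.0000 -2.7500]
Step 3: x=[7.3281 11.3594] v=[2.3125 -1.8125]
Step 4: x=[7.0820 11.3985] v=[-0.9843 0.1562]
Step 5: x=[6.1446 11.8584] v=[-3.7498 1.8397]
Step 6: x=[5.0995 12.3899] v=[-4.1806 2.1259]
Step 7: x=[4.6021 12.5988] v=[-1.9897 0.8355]
Max displacement = 1.3979

Answer: 1.3979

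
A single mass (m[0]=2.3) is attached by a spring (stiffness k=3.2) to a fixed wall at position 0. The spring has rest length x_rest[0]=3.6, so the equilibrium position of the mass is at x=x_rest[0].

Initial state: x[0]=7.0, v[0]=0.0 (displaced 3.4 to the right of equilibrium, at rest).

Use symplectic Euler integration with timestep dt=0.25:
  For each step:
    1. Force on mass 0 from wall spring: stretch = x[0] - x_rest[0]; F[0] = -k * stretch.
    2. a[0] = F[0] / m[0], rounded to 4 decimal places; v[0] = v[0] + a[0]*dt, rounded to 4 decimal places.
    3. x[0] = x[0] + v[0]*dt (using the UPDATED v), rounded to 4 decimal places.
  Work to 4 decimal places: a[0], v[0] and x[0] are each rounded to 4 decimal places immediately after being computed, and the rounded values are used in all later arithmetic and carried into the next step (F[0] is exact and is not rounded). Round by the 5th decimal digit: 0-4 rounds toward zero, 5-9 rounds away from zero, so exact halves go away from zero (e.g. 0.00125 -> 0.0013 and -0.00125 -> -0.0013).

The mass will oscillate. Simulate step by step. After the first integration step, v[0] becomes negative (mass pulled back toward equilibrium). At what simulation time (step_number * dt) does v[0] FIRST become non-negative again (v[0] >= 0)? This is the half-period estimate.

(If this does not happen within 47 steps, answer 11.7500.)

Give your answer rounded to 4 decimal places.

Step 0: x=[7.0000] v=[0.0000]
Step 1: x=[6.7044] v=[-1.1826]
Step 2: x=[6.1388] v=[-2.2624]
Step 3: x=[5.3524] v=[-3.1455]
Step 4: x=[4.4137] v=[-3.7550]
Step 5: x=[3.4042] v=[-4.0380]
Step 6: x=[2.4117] v=[-3.9699]
Step 7: x=[1.5226] v=[-3.5566]
Step 8: x=[0.8141] v=[-2.8340]
Step 9: x=[0.3479] v=[-1.8650]
Step 10: x=[0.1645] v=[-0.7338]
Step 11: x=[0.2798] v=[0.4612]
First v>=0 after going negative at step 11, time=2.7500

Answer: 2.7500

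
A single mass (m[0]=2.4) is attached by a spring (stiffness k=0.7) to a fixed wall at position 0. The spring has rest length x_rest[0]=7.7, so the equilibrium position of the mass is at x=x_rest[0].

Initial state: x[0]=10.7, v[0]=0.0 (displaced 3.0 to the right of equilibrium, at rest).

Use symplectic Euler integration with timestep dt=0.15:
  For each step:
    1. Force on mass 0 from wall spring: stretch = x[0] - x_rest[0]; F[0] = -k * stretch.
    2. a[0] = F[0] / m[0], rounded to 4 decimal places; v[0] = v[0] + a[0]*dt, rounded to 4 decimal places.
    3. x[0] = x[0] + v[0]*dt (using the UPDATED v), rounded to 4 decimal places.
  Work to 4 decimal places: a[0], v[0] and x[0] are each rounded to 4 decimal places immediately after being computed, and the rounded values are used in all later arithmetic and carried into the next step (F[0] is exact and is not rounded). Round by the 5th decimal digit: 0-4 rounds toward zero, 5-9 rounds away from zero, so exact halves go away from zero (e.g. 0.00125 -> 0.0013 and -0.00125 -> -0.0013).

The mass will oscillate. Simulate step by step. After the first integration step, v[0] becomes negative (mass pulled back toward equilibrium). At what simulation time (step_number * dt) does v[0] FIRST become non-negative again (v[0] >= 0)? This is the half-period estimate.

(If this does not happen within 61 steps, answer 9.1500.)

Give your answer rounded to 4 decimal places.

Answer: 5.8500

Derivation:
Step 0: x=[10.7000] v=[0.0000]
Step 1: x=[10.6803] v=[-0.1313]
Step 2: x=[10.6410] v=[-0.2617]
Step 3: x=[10.5824] v=[-0.3904]
Step 4: x=[10.5049] v=[-0.5165]
Step 5: x=[10.4090] v=[-0.6392]
Step 6: x=[10.2953] v=[-0.7577]
Step 7: x=[10.1646] v=[-0.8713]
Step 8: x=[10.0177] v=[-0.9791]
Step 9: x=[9.8556] v=[-1.0805]
Step 10: x=[9.6794] v=[-1.1748]
Step 11: x=[9.4902] v=[-1.2614]
Step 12: x=[9.2892] v=[-1.3397]
Step 13: x=[9.0778] v=[-1.4092]
Step 14: x=[8.8574] v=[-1.4695]
Step 15: x=[8.6294] v=[-1.5201]
Step 16: x=[8.3953] v=[-1.5608]
Step 17: x=[8.1566] v=[-1.5912]
Step 18: x=[7.9149] v=[-1.6112]
Step 19: x=[7.6718] v=[-1.6206]
Step 20: x=[7.4289] v=[-1.6194]
Step 21: x=[7.1878] v=[-1.6075]
Step 22: x=[6.9500] v=[-1.5851]
Step 23: x=[6.7172] v=[-1.5523]
Step 24: x=[6.4908] v=[-1.5093]
Step 25: x=[6.2723] v=[-1.4564]
Step 26: x=[6.0632] v=[-1.3939]
Step 27: x=[5.8649] v=[-1.3223]
Step 28: x=[5.6786] v=[-1.2420]
Step 29: x=[5.5056] v=[-1.1536]
Step 30: x=[5.3470] v=[-1.0576]
Step 31: x=[5.2038] v=[-0.9547]
Step 32: x=[5.0770] v=[-0.8455]
Step 33: x=[4.9674] v=[-0.7308]
Step 34: x=[4.8757] v=[-0.6113]
Step 35: x=[4.8025] v=[-0.4877]
Step 36: x=[4.7484] v=[-0.3609]
Step 37: x=[4.7136] v=[-0.2318]
Step 38: x=[4.6984] v=[-0.1012]
Step 39: x=[4.7029] v=[0.0301]
First v>=0 after going negative at step 39, time=5.8500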